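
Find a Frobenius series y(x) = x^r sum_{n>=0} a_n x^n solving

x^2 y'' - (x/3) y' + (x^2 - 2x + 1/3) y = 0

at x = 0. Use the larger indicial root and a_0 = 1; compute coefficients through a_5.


Write in Frobenius form y'' + (p(x)/x) y' + (q(x)/x^2) y = 0:
  p(x) = -1/3,  q(x) = x^2 - 2x + 1/3.
Indicial equation: r(r-1) + (-1/3) r + (1/3) = 0 -> roots r_1 = 1, r_2 = 1/3.
Take r = r_1 = 1. Let y(x) = x^r sum_{n>=0} a_n x^n with a_0 = 1.
Substitute y = x^r sum a_n x^n and match x^{r+n}. The recurrence is
  D(n) a_n - 2 a_{n-1} + 1 a_{n-2} = 0,  where D(n) = (r+n)(r+n-1) + (-1/3)(r+n) + (1/3).
  a_n = [2 a_{n-1} - 1 a_{n-2}] / D(n).
Since the indicial polynomial factors as (r - r_1)(r - r_2), D(n) = (r_1 + n - r_1)(r_1 + n - r_2) = n(n + 2/3).
Evaluating step by step (a_0 = 1):
  n = 1: D(1) = 1(1 + 2/3) = 5/3; numerator = 2(1) = 2; a_1 = (2)/(5/3) = 6/5
  n = 2: D(2) = 2(2 + 2/3) = 16/3; numerator = 2(6/5) - 1(1) = 7/5; a_2 = (7/5)/(16/3) = 21/80
  n = 3: D(3) = 3(3 + 2/3) = 11; numerator = 2(21/80) - 1(6/5) = -27/40; a_3 = (-27/40)/(11) = -27/440
  n = 4: D(4) = 4(4 + 2/3) = 56/3; numerator = 2(-27/440) - 1(21/80) = -339/880; a_4 = (-339/880)/(56/3) = -1017/49280
  n = 5: D(5) = 5(5 + 2/3) = 85/3; numerator = 2(-1017/49280) - 1(-27/440) = 9/448; a_5 = (9/448)/(85/3) = 27/38080

r = 1; a_0 = 1; a_1 = 6/5; a_2 = 21/80; a_3 = -27/440; a_4 = -1017/49280; a_5 = 27/38080


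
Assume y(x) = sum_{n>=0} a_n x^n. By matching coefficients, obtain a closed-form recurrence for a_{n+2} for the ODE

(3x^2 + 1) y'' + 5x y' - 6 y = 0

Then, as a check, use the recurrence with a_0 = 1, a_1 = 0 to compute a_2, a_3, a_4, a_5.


Substitute y = sum_n a_n x^n.
(1 + 3 x^2) y'' contributes (n+2)(n+1) a_{n+2} + 3 n(n-1) a_n at x^n.
5 x y'(x) contributes 5 n a_n at x^n.
-6 y(x) contributes -6 a_n at x^n.
Matching x^n: (n+2)(n+1) a_{n+2} + (3 n(n-1) + 5 n - 6) a_n = 0.
Thus a_{n+2} = (-3 n(n-1) - 5 n + 6) / ((n+1)(n+2)) * a_n.

Check with a_0 = 1, a_1 = 0 (apply the recurrence for n = 0, 1, 2, 3): a_0 = 1, a_1 = 0, a_2 = 3, a_3 = 0, a_4 = -5/2, a_5 = 0.

a_(n+2) = (-3 n(n-1) - 5 n + 6) / ((n+1)(n+2)) * a_n; check: a_0 = 1, a_1 = 0, a_2 = 3, a_3 = 0, a_4 = -5/2, a_5 = 0


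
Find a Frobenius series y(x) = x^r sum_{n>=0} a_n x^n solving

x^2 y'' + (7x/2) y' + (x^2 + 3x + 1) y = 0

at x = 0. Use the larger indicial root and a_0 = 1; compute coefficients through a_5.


Write in Frobenius form y'' + (p(x)/x) y' + (q(x)/x^2) y = 0:
  p(x) = 7/2,  q(x) = x^2 + 3x + 1.
Indicial equation: r(r-1) + (7/2) r + (1) = 0 -> roots r_1 = -1/2, r_2 = -2.
Take r = r_1 = -1/2. Let y(x) = x^r sum_{n>=0} a_n x^n with a_0 = 1.
Substitute y = x^r sum a_n x^n and match x^{r+n}. The recurrence is
  D(n) a_n + 3 a_{n-1} + 1 a_{n-2} = 0,  where D(n) = (r+n)(r+n-1) + (7/2)(r+n) + (1).
  a_n = [-3 a_{n-1} - 1 a_{n-2}] / D(n).
Since the indicial polynomial factors as (r - r_1)(r - r_2), D(n) = (r_1 + n - r_1)(r_1 + n - r_2) = n(n + 3/2).
Evaluating step by step (a_0 = 1):
  n = 1: D(1) = 1(1 + 3/2) = 5/2; numerator = -3(1) = -3; a_1 = (-3)/(5/2) = -6/5
  n = 2: D(2) = 2(2 + 3/2) = 7; numerator = -3(-6/5) - 1(1) = 13/5; a_2 = (13/5)/(7) = 13/35
  n = 3: D(3) = 3(3 + 3/2) = 27/2; numerator = -3(13/35) - 1(-6/5) = 3/35; a_3 = (3/35)/(27/2) = 2/315
  n = 4: D(4) = 4(4 + 3/2) = 22; numerator = -3(2/315) - 1(13/35) = -41/105; a_4 = (-41/105)/(22) = -41/2310
  n = 5: D(5) = 5(5 + 3/2) = 65/2; numerator = -3(-41/2310) - 1(2/315) = 65/1386; a_5 = (65/1386)/(65/2) = 1/693

r = -1/2; a_0 = 1; a_1 = -6/5; a_2 = 13/35; a_3 = 2/315; a_4 = -41/2310; a_5 = 1/693


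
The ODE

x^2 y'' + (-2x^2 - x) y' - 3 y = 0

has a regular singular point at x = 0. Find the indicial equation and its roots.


Divide by x^2 to reach normal form y'' + P_1(x) y' + P_2(x) y = 0 with P_1(x) = -2 - 1/x and P_2(x) = -3/x^2.
x = 0 is a singular point because the y'-coefficient -2 - 1/x has a pole at x = 0 and the y-coefficient -3/x^2 has a pole at x = 0.
It is a regular singular point because x P_1(x) = p(x) = -2x - 1 and x^2 P_2(x) = q(x) = -3 are polynomials, hence analytic at x = 0.
p(0) = -1,  q(0) = -3.
Indicial equation: r(r-1) + p(0) r + q(0) = 0, i.e. r^2 + (p(0) - 1) r + q(0) = 0, i.e. r^2 - 2 r - 3 = 0.
Discriminant: (-2)^2 - 4(-3) = 16, so r = (2 ± 4)/2.
Solving: r_1 = 3, r_2 = -1.

indicial: r^2 - 2 r - 3 = 0; roots r_1 = 3, r_2 = -1


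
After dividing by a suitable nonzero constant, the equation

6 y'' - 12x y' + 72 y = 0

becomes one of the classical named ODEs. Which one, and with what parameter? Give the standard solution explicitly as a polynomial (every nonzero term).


All three coefficients share the factor 6; dividing through by 6 gives  y'' - 2x y' + 12 y = 0.
This matches the Hermite equation y'' - 2x y' + 2n y = 0 with 2n = 12, so n = 6; the polynomial solution is H_6(x).
With y = sum_k a_k x^k, matching x^k gives (k+2)(k+1) a_{k+2} = 2(k - n) a_k = 2(k - 6) a_k. The right side vanishes at k = 6, so the series with the parity of 6 terminates at degree 6.
Standard normalization: leading coefficient of H_n is 2^n, so a_6 = 2^6 = 64. Work downward with a_k = (k+1)(k+2) a_{k+2} / (2(k - n)):
  a_4 = (5)(6)(64) / (2(4 - 6)) = 1920/(-4) = -480
  a_2 = (3)(4)(-480) / (2(2 - 6)) = -5760/(-8) = 720
  a_0 = (1)(2)(720) / (2(0 - 6)) = 1440/(-12) = -120
Hence H_6(x) = 64 x^6 - 480 x^4 + 720 x^2 - 120.

H_6(x); series = 64 x^6 - 480 x^4 + 720 x^2 - 120


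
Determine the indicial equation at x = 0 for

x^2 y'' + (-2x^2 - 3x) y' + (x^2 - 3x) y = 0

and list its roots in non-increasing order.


Divide by x^2 to reach normal form y'' + P_1(x) y' + P_2(x) y = 0 with P_1(x) = -2 - 3/x and P_2(x) = 1 - 3/x.
x = 0 is a singular point because the y'-coefficient -2 - 3/x has a pole at x = 0 and the y-coefficient 1 - 3/x has a pole at x = 0.
It is a regular singular point because x P_1(x) = p(x) = -2x - 3 and x^2 P_2(x) = q(x) = x^2 - 3x are polynomials, hence analytic at x = 0.
p(0) = -3,  q(0) = 0.
Indicial equation: r(r-1) + p(0) r + q(0) = 0, i.e. r^2 + (p(0) - 1) r + q(0) = 0, i.e. r^2 - 4 r = 0.
Discriminant: (-4)^2 - 4(0) = 16, so r = (4 ± 4)/2.
Solving: r_1 = 4, r_2 = 0.

indicial: r^2 - 4 r = 0; roots r_1 = 4, r_2 = 0


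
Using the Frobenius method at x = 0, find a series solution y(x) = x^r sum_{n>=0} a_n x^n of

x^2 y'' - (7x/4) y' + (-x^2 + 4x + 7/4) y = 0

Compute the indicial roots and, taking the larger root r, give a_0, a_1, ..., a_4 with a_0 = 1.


Write in Frobenius form y'' + (p(x)/x) y' + (q(x)/x^2) y = 0:
  p(x) = -7/4,  q(x) = -x^2 + 4x + 7/4.
Indicial equation: r(r-1) + (-7/4) r + (7/4) = 0 -> roots r_1 = 7/4, r_2 = 1.
Take r = r_1 = 7/4. Let y(x) = x^r sum_{n>=0} a_n x^n with a_0 = 1.
Substitute y = x^r sum a_n x^n and match x^{r+n}. The recurrence is
  D(n) a_n + 4 a_{n-1} - 1 a_{n-2} = 0,  where D(n) = (r+n)(r+n-1) + (-7/4)(r+n) + (7/4).
  a_n = [-4 a_{n-1} + 1 a_{n-2}] / D(n).
Since the indicial polynomial factors as (r - r_1)(r - r_2), D(n) = (r_1 + n - r_1)(r_1 + n - r_2) = n(n + 3/4).
Evaluating step by step (a_0 = 1):
  n = 1: D(1) = 1(1 + 3/4) = 7/4; numerator = -4(1) = -4; a_1 = (-4)/(7/4) = -16/7
  n = 2: D(2) = 2(2 + 3/4) = 11/2; numerator = -4(-16/7) + 1(1) = 71/7; a_2 = (71/7)/(11/2) = 142/77
  n = 3: D(3) = 3(3 + 3/4) = 45/4; numerator = -4(142/77) + 1(-16/7) = -744/77; a_3 = (-744/77)/(45/4) = -992/1155
  n = 4: D(4) = 4(4 + 3/4) = 19; numerator = -4(-992/1155) + 1(142/77) = 6098/1155; a_4 = (6098/1155)/(19) = 6098/21945

r = 7/4; a_0 = 1; a_1 = -16/7; a_2 = 142/77; a_3 = -992/1155; a_4 = 6098/21945


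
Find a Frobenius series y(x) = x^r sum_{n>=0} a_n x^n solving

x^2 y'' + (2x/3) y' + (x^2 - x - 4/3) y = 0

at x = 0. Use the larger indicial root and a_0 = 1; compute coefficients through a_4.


Write in Frobenius form y'' + (p(x)/x) y' + (q(x)/x^2) y = 0:
  p(x) = 2/3,  q(x) = x^2 - x - 4/3.
Indicial equation: r(r-1) + (2/3) r + (-4/3) = 0 -> roots r_1 = 4/3, r_2 = -1.
Take r = r_1 = 4/3. Let y(x) = x^r sum_{n>=0} a_n x^n with a_0 = 1.
Substitute y = x^r sum a_n x^n and match x^{r+n}. The recurrence is
  D(n) a_n - 1 a_{n-1} + 1 a_{n-2} = 0,  where D(n) = (r+n)(r+n-1) + (2/3)(r+n) + (-4/3).
  a_n = [1 a_{n-1} - 1 a_{n-2}] / D(n).
Since the indicial polynomial factors as (r - r_1)(r - r_2), D(n) = (r_1 + n - r_1)(r_1 + n - r_2) = n(n + 7/3).
Evaluating step by step (a_0 = 1):
  n = 1: D(1) = 1(1 + 7/3) = 10/3; numerator = 1(1) = 1; a_1 = (1)/(10/3) = 3/10
  n = 2: D(2) = 2(2 + 7/3) = 26/3; numerator = 1(3/10) - 1(1) = -7/10; a_2 = (-7/10)/(26/3) = -21/260
  n = 3: D(3) = 3(3 + 7/3) = 16; numerator = 1(-21/260) - 1(3/10) = -99/260; a_3 = (-99/260)/(16) = -99/4160
  n = 4: D(4) = 4(4 + 7/3) = 76/3; numerator = 1(-99/4160) - 1(-21/260) = 237/4160; a_4 = (237/4160)/(76/3) = 711/316160

r = 4/3; a_0 = 1; a_1 = 3/10; a_2 = -21/260; a_3 = -99/4160; a_4 = 711/316160


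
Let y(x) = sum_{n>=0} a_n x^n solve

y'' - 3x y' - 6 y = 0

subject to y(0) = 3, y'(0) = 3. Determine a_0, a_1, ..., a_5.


Ansatz: y(x) = sum_{n>=0} a_n x^n, so y'(x) = sum_{n>=1} n a_n x^(n-1) and y''(x) = sum_{n>=2} n(n-1) a_n x^(n-2).
Substitute into P(x) y'' + Q(x) y' + R(x) y = 0 with P(x) = 1, Q(x) = -3x, R(x) = -6, and match powers of x.
Initial conditions: a_0 = 3, a_1 = 3.
Setting the coefficient of each power of x to zero and solving order by order (substituting the coefficients already found):
  x^0: 2 a_2 - 6 a_0 = 0  ->  2 a_2 = 6 a_0 = 18  ->  a_2 = 9
  x^1: 6 a_3 - 9 a_1 = 0  ->  6 a_3 = 9 a_1 = 27  ->  a_3 = 9/2
  x^2: 12 a_4 - 12 a_2 = 0  ->  12 a_4 = 12 a_2 = 108  ->  a_4 = 9
  x^3: 20 a_5 - 15 a_3 = 0  ->  20 a_5 = 15 a_3 = 135/2  ->  a_5 = 27/8
Truncated series: y(x) = 3 + 3 x + 9 x^2 + (9/2) x^3 + 9 x^4 + (27/8) x^5 + O(x^6).

a_0 = 3; a_1 = 3; a_2 = 9; a_3 = 9/2; a_4 = 9; a_5 = 27/8


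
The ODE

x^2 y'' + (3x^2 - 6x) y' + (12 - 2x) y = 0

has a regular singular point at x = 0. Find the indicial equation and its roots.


Divide by x^2 to reach normal form y'' + P_1(x) y' + P_2(x) y = 0 with P_1(x) = 3 - 6/x and P_2(x) = -2/x + 12/x^2.
x = 0 is a singular point because the y'-coefficient 3 - 6/x has a pole at x = 0 and the y-coefficient -2/x + 12/x^2 has a pole at x = 0.
It is a regular singular point because x P_1(x) = p(x) = 3x - 6 and x^2 P_2(x) = q(x) = 12 - 2x are polynomials, hence analytic at x = 0.
p(0) = -6,  q(0) = 12.
Indicial equation: r(r-1) + p(0) r + q(0) = 0, i.e. r^2 + (p(0) - 1) r + q(0) = 0, i.e. r^2 - 7 r + 12 = 0.
Discriminant: (-7)^2 - 4(12) = 1, so r = (7 ± 1)/2.
Solving: r_1 = 4, r_2 = 3.

indicial: r^2 - 7 r + 12 = 0; roots r_1 = 4, r_2 = 3


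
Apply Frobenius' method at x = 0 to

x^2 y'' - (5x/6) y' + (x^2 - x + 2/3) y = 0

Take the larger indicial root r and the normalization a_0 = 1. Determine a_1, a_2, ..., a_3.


Write in Frobenius form y'' + (p(x)/x) y' + (q(x)/x^2) y = 0:
  p(x) = -5/6,  q(x) = x^2 - x + 2/3.
Indicial equation: r(r-1) + (-5/6) r + (2/3) = 0 -> roots r_1 = 4/3, r_2 = 1/2.
Take r = r_1 = 4/3. Let y(x) = x^r sum_{n>=0} a_n x^n with a_0 = 1.
Substitute y = x^r sum a_n x^n and match x^{r+n}. The recurrence is
  D(n) a_n - 1 a_{n-1} + 1 a_{n-2} = 0,  where D(n) = (r+n)(r+n-1) + (-5/6)(r+n) + (2/3).
  a_n = [1 a_{n-1} - 1 a_{n-2}] / D(n).
Since the indicial polynomial factors as (r - r_1)(r - r_2), D(n) = (r_1 + n - r_1)(r_1 + n - r_2) = n(n + 5/6).
Evaluating step by step (a_0 = 1):
  n = 1: D(1) = 1(1 + 5/6) = 11/6; numerator = 1(1) = 1; a_1 = (1)/(11/6) = 6/11
  n = 2: D(2) = 2(2 + 5/6) = 17/3; numerator = 1(6/11) - 1(1) = -5/11; a_2 = (-5/11)/(17/3) = -15/187
  n = 3: D(3) = 3(3 + 5/6) = 23/2; numerator = 1(-15/187) - 1(6/11) = -117/187; a_3 = (-117/187)/(23/2) = -234/4301

r = 4/3; a_0 = 1; a_1 = 6/11; a_2 = -15/187; a_3 = -234/4301


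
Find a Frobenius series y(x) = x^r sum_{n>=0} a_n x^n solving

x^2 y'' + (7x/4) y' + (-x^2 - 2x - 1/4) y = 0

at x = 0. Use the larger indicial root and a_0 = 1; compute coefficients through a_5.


Write in Frobenius form y'' + (p(x)/x) y' + (q(x)/x^2) y = 0:
  p(x) = 7/4,  q(x) = -x^2 - 2x - 1/4.
Indicial equation: r(r-1) + (7/4) r + (-1/4) = 0 -> roots r_1 = 1/4, r_2 = -1.
Take r = r_1 = 1/4. Let y(x) = x^r sum_{n>=0} a_n x^n with a_0 = 1.
Substitute y = x^r sum a_n x^n and match x^{r+n}. The recurrence is
  D(n) a_n - 2 a_{n-1} - 1 a_{n-2} = 0,  where D(n) = (r+n)(r+n-1) + (7/4)(r+n) + (-1/4).
  a_n = [2 a_{n-1} + 1 a_{n-2}] / D(n).
Since the indicial polynomial factors as (r - r_1)(r - r_2), D(n) = (r_1 + n - r_1)(r_1 + n - r_2) = n(n + 5/4).
Evaluating step by step (a_0 = 1):
  n = 1: D(1) = 1(1 + 5/4) = 9/4; numerator = 2(1) = 2; a_1 = (2)/(9/4) = 8/9
  n = 2: D(2) = 2(2 + 5/4) = 13/2; numerator = 2(8/9) + 1(1) = 25/9; a_2 = (25/9)/(13/2) = 50/117
  n = 3: D(3) = 3(3 + 5/4) = 51/4; numerator = 2(50/117) + 1(8/9) = 68/39; a_3 = (68/39)/(51/4) = 16/117
  n = 4: D(4) = 4(4 + 5/4) = 21; numerator = 2(16/117) + 1(50/117) = 82/117; a_4 = (82/117)/(21) = 82/2457
  n = 5: D(5) = 5(5 + 5/4) = 125/4; numerator = 2(82/2457) + 1(16/117) = 500/2457; a_5 = (500/2457)/(125/4) = 16/2457

r = 1/4; a_0 = 1; a_1 = 8/9; a_2 = 50/117; a_3 = 16/117; a_4 = 82/2457; a_5 = 16/2457


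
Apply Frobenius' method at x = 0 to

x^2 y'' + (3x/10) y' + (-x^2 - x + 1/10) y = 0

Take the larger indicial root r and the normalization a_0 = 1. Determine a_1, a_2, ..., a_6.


Write in Frobenius form y'' + (p(x)/x) y' + (q(x)/x^2) y = 0:
  p(x) = 3/10,  q(x) = -x^2 - x + 1/10.
Indicial equation: r(r-1) + (3/10) r + (1/10) = 0 -> roots r_1 = 1/2, r_2 = 1/5.
Take r = r_1 = 1/2. Let y(x) = x^r sum_{n>=0} a_n x^n with a_0 = 1.
Substitute y = x^r sum a_n x^n and match x^{r+n}. The recurrence is
  D(n) a_n - 1 a_{n-1} - 1 a_{n-2} = 0,  where D(n) = (r+n)(r+n-1) + (3/10)(r+n) + (1/10).
  a_n = [1 a_{n-1} + 1 a_{n-2}] / D(n).
Since the indicial polynomial factors as (r - r_1)(r - r_2), D(n) = (r_1 + n - r_1)(r_1 + n - r_2) = n(n + 3/10).
Evaluating step by step (a_0 = 1):
  n = 1: D(1) = 1(1 + 3/10) = 13/10; numerator = 1(1) = 1; a_1 = (1)/(13/10) = 10/13
  n = 2: D(2) = 2(2 + 3/10) = 23/5; numerator = 1(10/13) + 1(1) = 23/13; a_2 = (23/13)/(23/5) = 5/13
  n = 3: D(3) = 3(3 + 3/10) = 99/10; numerator = 1(5/13) + 1(10/13) = 15/13; a_3 = (15/13)/(99/10) = 50/429
  n = 4: D(4) = 4(4 + 3/10) = 86/5; numerator = 1(50/429) + 1(5/13) = 215/429; a_4 = (215/429)/(86/5) = 25/858
  n = 5: D(5) = 5(5 + 3/10) = 53/2; numerator = 1(25/858) + 1(50/429) = 125/858; a_5 = (125/858)/(53/2) = 125/22737
  n = 6: D(6) = 6(6 + 3/10) = 189/5; numerator = 1(125/22737) + 1(25/858) = 525/15158; a_6 = (525/15158)/(189/5) = 125/136422

r = 1/2; a_0 = 1; a_1 = 10/13; a_2 = 5/13; a_3 = 50/429; a_4 = 25/858; a_5 = 125/22737; a_6 = 125/136422


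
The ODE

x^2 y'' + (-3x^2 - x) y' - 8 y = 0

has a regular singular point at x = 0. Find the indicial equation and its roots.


Divide by x^2 to reach normal form y'' + P_1(x) y' + P_2(x) y = 0 with P_1(x) = -3 - 1/x and P_2(x) = -8/x^2.
x = 0 is a singular point because the y'-coefficient -3 - 1/x has a pole at x = 0 and the y-coefficient -8/x^2 has a pole at x = 0.
It is a regular singular point because x P_1(x) = p(x) = -3x - 1 and x^2 P_2(x) = q(x) = -8 are polynomials, hence analytic at x = 0.
p(0) = -1,  q(0) = -8.
Indicial equation: r(r-1) + p(0) r + q(0) = 0, i.e. r^2 + (p(0) - 1) r + q(0) = 0, i.e. r^2 - 2 r - 8 = 0.
Discriminant: (-2)^2 - 4(-8) = 36, so r = (2 ± 6)/2.
Solving: r_1 = 4, r_2 = -2.

indicial: r^2 - 2 r - 8 = 0; roots r_1 = 4, r_2 = -2


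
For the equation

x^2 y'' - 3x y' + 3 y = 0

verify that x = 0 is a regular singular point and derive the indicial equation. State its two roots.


Divide by x^2 to reach normal form y'' + P_1(x) y' + P_2(x) y = 0 with P_1(x) = -3/x and P_2(x) = 3/x^2.
x = 0 is a singular point because the y'-coefficient -3/x has a pole at x = 0 and the y-coefficient 3/x^2 has a pole at x = 0.
It is a regular singular point because x P_1(x) = p(x) = -3 and x^2 P_2(x) = q(x) = 3 are polynomials, hence analytic at x = 0.
p(0) = -3,  q(0) = 3.
Indicial equation: r(r-1) + p(0) r + q(0) = 0, i.e. r^2 + (p(0) - 1) r + q(0) = 0, i.e. r^2 - 4 r + 3 = 0.
Discriminant: (-4)^2 - 4(3) = 4, so r = (4 ± 2)/2.
Solving: r_1 = 3, r_2 = 1.

indicial: r^2 - 4 r + 3 = 0; roots r_1 = 3, r_2 = 1


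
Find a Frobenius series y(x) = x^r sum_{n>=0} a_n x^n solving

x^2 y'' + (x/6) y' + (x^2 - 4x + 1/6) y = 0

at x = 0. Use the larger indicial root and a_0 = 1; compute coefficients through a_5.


Write in Frobenius form y'' + (p(x)/x) y' + (q(x)/x^2) y = 0:
  p(x) = 1/6,  q(x) = x^2 - 4x + 1/6.
Indicial equation: r(r-1) + (1/6) r + (1/6) = 0 -> roots r_1 = 1/2, r_2 = 1/3.
Take r = r_1 = 1/2. Let y(x) = x^r sum_{n>=0} a_n x^n with a_0 = 1.
Substitute y = x^r sum a_n x^n and match x^{r+n}. The recurrence is
  D(n) a_n - 4 a_{n-1} + 1 a_{n-2} = 0,  where D(n) = (r+n)(r+n-1) + (1/6)(r+n) + (1/6).
  a_n = [4 a_{n-1} - 1 a_{n-2}] / D(n).
Since the indicial polynomial factors as (r - r_1)(r - r_2), D(n) = (r_1 + n - r_1)(r_1 + n - r_2) = n(n + 1/6).
Evaluating step by step (a_0 = 1):
  n = 1: D(1) = 1(1 + 1/6) = 7/6; numerator = 4(1) = 4; a_1 = (4)/(7/6) = 24/7
  n = 2: D(2) = 2(2 + 1/6) = 13/3; numerator = 4(24/7) - 1(1) = 89/7; a_2 = (89/7)/(13/3) = 267/91
  n = 3: D(3) = 3(3 + 1/6) = 19/2; numerator = 4(267/91) - 1(24/7) = 108/13; a_3 = (108/13)/(19/2) = 216/247
  n = 4: D(4) = 4(4 + 1/6) = 50/3; numerator = 4(216/247) - 1(267/91) = 75/133; a_4 = (75/133)/(50/3) = 9/266
  n = 5: D(5) = 5(5 + 1/6) = 155/6; numerator = 4(9/266) - 1(216/247) = -1278/1729; a_5 = (-1278/1729)/(155/6) = -7668/267995

r = 1/2; a_0 = 1; a_1 = 24/7; a_2 = 267/91; a_3 = 216/247; a_4 = 9/266; a_5 = -7668/267995


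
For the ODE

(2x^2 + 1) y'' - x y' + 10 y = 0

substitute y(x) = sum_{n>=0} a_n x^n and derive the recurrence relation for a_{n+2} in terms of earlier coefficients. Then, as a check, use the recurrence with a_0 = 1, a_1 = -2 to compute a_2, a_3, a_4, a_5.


Substitute y = sum_n a_n x^n.
(1 + 2 x^2) y'' contributes (n+2)(n+1) a_{n+2} + 2 n(n-1) a_n at x^n.
-x y'(x) contributes -n a_n at x^n.
10 y(x) contributes 10 a_n at x^n.
Matching x^n: (n+2)(n+1) a_{n+2} + (2 n(n-1) - n + 10) a_n = 0.
Thus a_{n+2} = (-2 n(n-1) + n - 10) / ((n+1)(n+2)) * a_n.

Check with a_0 = 1, a_1 = -2 (apply the recurrence for n = 0, 1, 2, 3): a_0 = 1, a_1 = -2, a_2 = -5, a_3 = 3, a_4 = 5, a_5 = -57/20.

a_(n+2) = (-2 n(n-1) + n - 10) / ((n+1)(n+2)) * a_n; check: a_0 = 1, a_1 = -2, a_2 = -5, a_3 = 3, a_4 = 5, a_5 = -57/20


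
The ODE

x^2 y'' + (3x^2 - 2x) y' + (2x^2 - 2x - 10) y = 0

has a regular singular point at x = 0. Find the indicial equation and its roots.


Divide by x^2 to reach normal form y'' + P_1(x) y' + P_2(x) y = 0 with P_1(x) = 3 - 2/x and P_2(x) = 2 - 2/x - 10/x^2.
x = 0 is a singular point because the y'-coefficient 3 - 2/x has a pole at x = 0 and the y-coefficient 2 - 2/x - 10/x^2 has a pole at x = 0.
It is a regular singular point because x P_1(x) = p(x) = 3x - 2 and x^2 P_2(x) = q(x) = 2x^2 - 2x - 10 are polynomials, hence analytic at x = 0.
p(0) = -2,  q(0) = -10.
Indicial equation: r(r-1) + p(0) r + q(0) = 0, i.e. r^2 + (p(0) - 1) r + q(0) = 0, i.e. r^2 - 3 r - 10 = 0.
Discriminant: (-3)^2 - 4(-10) = 49, so r = (3 ± 7)/2.
Solving: r_1 = 5, r_2 = -2.

indicial: r^2 - 3 r - 10 = 0; roots r_1 = 5, r_2 = -2


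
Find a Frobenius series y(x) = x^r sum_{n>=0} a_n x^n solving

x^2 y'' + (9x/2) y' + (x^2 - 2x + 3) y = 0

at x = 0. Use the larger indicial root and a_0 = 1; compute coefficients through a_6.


Write in Frobenius form y'' + (p(x)/x) y' + (q(x)/x^2) y = 0:
  p(x) = 9/2,  q(x) = x^2 - 2x + 3.
Indicial equation: r(r-1) + (9/2) r + (3) = 0 -> roots r_1 = -3/2, r_2 = -2.
Take r = r_1 = -3/2. Let y(x) = x^r sum_{n>=0} a_n x^n with a_0 = 1.
Substitute y = x^r sum a_n x^n and match x^{r+n}. The recurrence is
  D(n) a_n - 2 a_{n-1} + 1 a_{n-2} = 0,  where D(n) = (r+n)(r+n-1) + (9/2)(r+n) + (3).
  a_n = [2 a_{n-1} - 1 a_{n-2}] / D(n).
Since the indicial polynomial factors as (r - r_1)(r - r_2), D(n) = (r_1 + n - r_1)(r_1 + n - r_2) = n(n + 1/2).
Evaluating step by step (a_0 = 1):
  n = 1: D(1) = 1(1 + 1/2) = 3/2; numerator = 2(1) = 2; a_1 = (2)/(3/2) = 4/3
  n = 2: D(2) = 2(2 + 1/2) = 5; numerator = 2(4/3) - 1(1) = 5/3; a_2 = (5/3)/(5) = 1/3
  n = 3: D(3) = 3(3 + 1/2) = 21/2; numerator = 2(1/3) - 1(4/3) = -2/3; a_3 = (-2/3)/(21/2) = -4/63
  n = 4: D(4) = 4(4 + 1/2) = 18; numerator = 2(-4/63) - 1(1/3) = -29/63; a_4 = (-29/63)/(18) = -29/1134
  n = 5: D(5) = 5(5 + 1/2) = 55/2; numerator = 2(-29/1134) - 1(-4/63) = 1/81; a_5 = (1/81)/(55/2) = 2/4455
  n = 6: D(6) = 6(6 + 1/2) = 39; numerator = 2(2/4455) - 1(-29/1134) = 1651/62370; a_6 = (1651/62370)/(39) = 127/187110

r = -3/2; a_0 = 1; a_1 = 4/3; a_2 = 1/3; a_3 = -4/63; a_4 = -29/1134; a_5 = 2/4455; a_6 = 127/187110


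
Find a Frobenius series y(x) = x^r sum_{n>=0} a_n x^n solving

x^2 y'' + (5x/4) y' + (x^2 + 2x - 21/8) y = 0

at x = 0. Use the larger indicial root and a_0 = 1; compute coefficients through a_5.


Write in Frobenius form y'' + (p(x)/x) y' + (q(x)/x^2) y = 0:
  p(x) = 5/4,  q(x) = x^2 + 2x - 21/8.
Indicial equation: r(r-1) + (5/4) r + (-21/8) = 0 -> roots r_1 = 3/2, r_2 = -7/4.
Take r = r_1 = 3/2. Let y(x) = x^r sum_{n>=0} a_n x^n with a_0 = 1.
Substitute y = x^r sum a_n x^n and match x^{r+n}. The recurrence is
  D(n) a_n + 2 a_{n-1} + 1 a_{n-2} = 0,  where D(n) = (r+n)(r+n-1) + (5/4)(r+n) + (-21/8).
  a_n = [-2 a_{n-1} - 1 a_{n-2}] / D(n).
Since the indicial polynomial factors as (r - r_1)(r - r_2), D(n) = (r_1 + n - r_1)(r_1 + n - r_2) = n(n + 13/4).
Evaluating step by step (a_0 = 1):
  n = 1: D(1) = 1(1 + 13/4) = 17/4; numerator = -2(1) = -2; a_1 = (-2)/(17/4) = -8/17
  n = 2: D(2) = 2(2 + 13/4) = 21/2; numerator = -2(-8/17) - 1(1) = -1/17; a_2 = (-1/17)/(21/2) = -2/357
  n = 3: D(3) = 3(3 + 13/4) = 75/4; numerator = -2(-2/357) - 1(-8/17) = 172/357; a_3 = (172/357)/(75/4) = 688/26775
  n = 4: D(4) = 4(4 + 13/4) = 29; numerator = -2(688/26775) - 1(-2/357) = -1226/26775; a_4 = (-1226/26775)/(29) = -1226/776475
  n = 5: D(5) = 5(5 + 13/4) = 165/4; numerator = -2(-1226/776475) - 1(688/26775) = -100/4437; a_5 = (-100/4437)/(165/4) = -80/146421

r = 3/2; a_0 = 1; a_1 = -8/17; a_2 = -2/357; a_3 = 688/26775; a_4 = -1226/776475; a_5 = -80/146421


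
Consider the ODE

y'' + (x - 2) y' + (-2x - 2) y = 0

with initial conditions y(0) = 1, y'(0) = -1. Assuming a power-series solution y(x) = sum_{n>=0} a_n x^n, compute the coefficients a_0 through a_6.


Ansatz: y(x) = sum_{n>=0} a_n x^n, so y'(x) = sum_{n>=1} n a_n x^(n-1) and y''(x) = sum_{n>=2} n(n-1) a_n x^(n-2).
Substitute into P(x) y'' + Q(x) y' + R(x) y = 0 with P(x) = 1, Q(x) = x - 2, R(x) = -2x - 2, and match powers of x.
Initial conditions: a_0 = 1, a_1 = -1.
Setting the coefficient of each power of x to zero and solving order by order (substituting the coefficients already found):
  x^0: 2 a_2 - 2 a_1 - 2 a_0 = 0  ->  2 a_2 = 2 a_1 + 2 a_0 = 0  ->  a_2 = 0
  x^1: 6 a_3 - 4 a_2 - a_1 - 2 a_0 = 0  ->  6 a_3 = 4 a_2 + a_1 + 2 a_0 = 1  ->  a_3 = 1/6
  x^2: 12 a_4 - 6 a_3 - 2 a_1 = 0  ->  12 a_4 = 6 a_3 + 2 a_1 = -1  ->  a_4 = -1/12
  x^3: 20 a_5 - 8 a_4 + a_3 - 2 a_2 = 0  ->  20 a_5 = 8 a_4 - a_3 + 2 a_2 = -5/6  ->  a_5 = -1/24
  x^4: 30 a_6 - 10 a_5 + 2 a_4 - 2 a_3 = 0  ->  30 a_6 = 10 a_5 - 2 a_4 + 2 a_3 = 1/12  ->  a_6 = 1/360
Truncated series: y(x) = 1 - x + (1/6) x^3 - (1/12) x^4 - (1/24) x^5 + (1/360) x^6 + O(x^7).

a_0 = 1; a_1 = -1; a_2 = 0; a_3 = 1/6; a_4 = -1/12; a_5 = -1/24; a_6 = 1/360


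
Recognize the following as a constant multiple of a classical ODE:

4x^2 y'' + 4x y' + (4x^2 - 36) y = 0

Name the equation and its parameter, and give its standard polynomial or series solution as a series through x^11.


All three coefficients share the factor 4; dividing through by 4 gives  x^2 y'' + x y' + (x^2 - 9) y = 0.
This matches the Bessel equation x^2 y'' + x y' + (x^2 - nu^2) y = 0 with nu^2 = 9, so nu = 3; the solution bounded at x = 0 is J_3(x).
Frobenius at x = 0: indicial roots ±nu; for r = nu the recurrence k(k + 2nu) c_k = -c_{k-2} gives the standard series J_nu(x) = sum_{k>=0} (-1)^k / (k! (k+nu)!) (x/2)^(2k+nu). Evaluate the first 5 terms:
  k = 0: (-1)^0 / (0! * 3! * 2^3) x^3 = 1/(1*6*8) x^3 = (1/48) x^3
  k = 1: (-1)^1 / (1! * 4! * 2^5) x^5 = -1/(1*24*32) x^5 = (-1/768) x^5
  k = 2: (-1)^2 / (2! * 5! * 2^7) x^7 = 1/(2*120*128) x^7 = (1/30720) x^7
  k = 3: (-1)^3 / (3! * 6! * 2^9) x^9 = -1/(6*720*512) x^9 = (-1/2211840) x^9
  k = 4: (-1)^4 / (4! * 7! * 2^11) x^11 = 1/(24*5040*2048) x^11 = (1/247726080) x^11
Hence J_3(x) = x^11/247726080 - x^9/2211840 + x^7/30720 - x^5/768 + x^3/48 + ....

J_3(x); series = x^11/247726080 - x^9/2211840 + x^7/30720 - x^5/768 + x^3/48


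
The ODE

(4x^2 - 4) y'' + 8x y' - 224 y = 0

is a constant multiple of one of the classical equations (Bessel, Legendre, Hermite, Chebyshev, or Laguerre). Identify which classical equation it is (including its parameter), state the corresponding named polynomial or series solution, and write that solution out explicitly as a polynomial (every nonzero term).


All three coefficients share the factor -4; dividing through by -4 gives  (1 - x^2) y'' - 2x y' + 56 y = 0.
This matches the Legendre equation (1 - x^2) y'' - 2x y' + n(n+1) y = 0 (note the -2x y' term) with n(n+1) = 56, so n = 7; the polynomial solution is P_7(x).
With y = sum_k a_k x^k, matching x^k gives (k+2)(k+1) a_{k+2} = [k(k+1) - n(n+1)] a_k = (k - 7)(k + 8) a_k. The right side vanishes at k = 7, so the series with the parity of 7 terminates at degree 7.
Standard normalization (P_n(1) = 1): leading coefficient (2n)!/(2^n (n!)^2) = 87178291200/(128*25401600) = 429/16, so a_7 = 429/16. Work downward with a_k = (k+1)(k+2) a_{k+2} / ((k - 7)(k + 8)):
  a_5 = (6)(7)(429/16) / ((5 - 7)(5 + 8)) = (9009/8)/(-26) = -693/16
  a_3 = (4)(5)(-693/16) / ((3 - 7)(3 + 8)) = (-3465/4)/(-44) = 315/16
  a_1 = (2)(3)(315/16) / ((1 - 7)(1 + 8)) = (945/8)/(-54) = -35/16
Hence P_7(x) = 429 x^7/16 - 693 x^5/16 + 315 x^3/16 - 35 x/16.

P_7(x); series = 429 x^7/16 - 693 x^5/16 + 315 x^3/16 - 35 x/16


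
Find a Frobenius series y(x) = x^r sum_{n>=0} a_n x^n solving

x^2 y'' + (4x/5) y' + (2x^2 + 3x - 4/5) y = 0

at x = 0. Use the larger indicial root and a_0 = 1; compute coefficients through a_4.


Write in Frobenius form y'' + (p(x)/x) y' + (q(x)/x^2) y = 0:
  p(x) = 4/5,  q(x) = 2x^2 + 3x - 4/5.
Indicial equation: r(r-1) + (4/5) r + (-4/5) = 0 -> roots r_1 = 1, r_2 = -4/5.
Take r = r_1 = 1. Let y(x) = x^r sum_{n>=0} a_n x^n with a_0 = 1.
Substitute y = x^r sum a_n x^n and match x^{r+n}. The recurrence is
  D(n) a_n + 3 a_{n-1} + 2 a_{n-2} = 0,  where D(n) = (r+n)(r+n-1) + (4/5)(r+n) + (-4/5).
  a_n = [-3 a_{n-1} - 2 a_{n-2}] / D(n).
Since the indicial polynomial factors as (r - r_1)(r - r_2), D(n) = (r_1 + n - r_1)(r_1 + n - r_2) = n(n + 9/5).
Evaluating step by step (a_0 = 1):
  n = 1: D(1) = 1(1 + 9/5) = 14/5; numerator = -3(1) = -3; a_1 = (-3)/(14/5) = -15/14
  n = 2: D(2) = 2(2 + 9/5) = 38/5; numerator = -3(-15/14) - 2(1) = 17/14; a_2 = (17/14)/(38/5) = 85/532
  n = 3: D(3) = 3(3 + 9/5) = 72/5; numerator = -3(85/532) - 2(-15/14) = 885/532; a_3 = (885/532)/(72/5) = 1475/12768
  n = 4: D(4) = 4(4 + 9/5) = 116/5; numerator = -3(1475/12768) - 2(85/532) = -405/608; a_4 = (-405/608)/(116/5) = -2025/70528

r = 1; a_0 = 1; a_1 = -15/14; a_2 = 85/532; a_3 = 1475/12768; a_4 = -2025/70528


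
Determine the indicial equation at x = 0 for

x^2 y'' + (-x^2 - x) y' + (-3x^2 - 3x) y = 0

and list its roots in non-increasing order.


Divide by x^2 to reach normal form y'' + P_1(x) y' + P_2(x) y = 0 with P_1(x) = -1 - 1/x and P_2(x) = -3 - 3/x.
x = 0 is a singular point because the y'-coefficient -1 - 1/x has a pole at x = 0 and the y-coefficient -3 - 3/x has a pole at x = 0.
It is a regular singular point because x P_1(x) = p(x) = -x - 1 and x^2 P_2(x) = q(x) = -3x^2 - 3x are polynomials, hence analytic at x = 0.
p(0) = -1,  q(0) = 0.
Indicial equation: r(r-1) + p(0) r + q(0) = 0, i.e. r^2 + (p(0) - 1) r + q(0) = 0, i.e. r^2 - 2 r = 0.
Discriminant: (-2)^2 - 4(0) = 4, so r = (2 ± 2)/2.
Solving: r_1 = 2, r_2 = 0.

indicial: r^2 - 2 r = 0; roots r_1 = 2, r_2 = 0


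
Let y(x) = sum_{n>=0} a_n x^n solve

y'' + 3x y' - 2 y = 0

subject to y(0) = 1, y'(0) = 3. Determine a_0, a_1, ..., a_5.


Ansatz: y(x) = sum_{n>=0} a_n x^n, so y'(x) = sum_{n>=1} n a_n x^(n-1) and y''(x) = sum_{n>=2} n(n-1) a_n x^(n-2).
Substitute into P(x) y'' + Q(x) y' + R(x) y = 0 with P(x) = 1, Q(x) = 3x, R(x) = -2, and match powers of x.
Initial conditions: a_0 = 1, a_1 = 3.
Setting the coefficient of each power of x to zero and solving order by order (substituting the coefficients already found):
  x^0: 2 a_2 - 2 a_0 = 0  ->  2 a_2 = 2 a_0 = 2  ->  a_2 = 1
  x^1: 6 a_3 + a_1 = 0  ->  6 a_3 = -a_1 = -3  ->  a_3 = -1/2
  x^2: 12 a_4 + 4 a_2 = 0  ->  12 a_4 = -4 a_2 = -4  ->  a_4 = -1/3
  x^3: 20 a_5 + 7 a_3 = 0  ->  20 a_5 = -7 a_3 = 7/2  ->  a_5 = 7/40
Truncated series: y(x) = 1 + 3 x + x^2 - (1/2) x^3 - (1/3) x^4 + (7/40) x^5 + O(x^6).

a_0 = 1; a_1 = 3; a_2 = 1; a_3 = -1/2; a_4 = -1/3; a_5 = 7/40


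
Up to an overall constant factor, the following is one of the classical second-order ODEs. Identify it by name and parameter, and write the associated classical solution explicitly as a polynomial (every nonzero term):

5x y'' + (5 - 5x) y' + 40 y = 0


All three coefficients share the factor 5; dividing through by 5 gives  x y'' + (1 - x) y' + 8 y = 0.
This matches the Laguerre equation x y'' + (1 - x) y' + n y = 0 with n = 8; the polynomial solution is L_8(x).
With y = sum_k a_k x^k, matching x^k gives (k+1)k a_{k+1} + (k+1) a_{k+1} - k a_k + n a_k = 0, i.e. (k+1)^2 a_{k+1} = (k - n) a_k = (k - 8) a_k. The right side vanishes at k = 8, so the series terminates at degree 8.
Standard normalization L_n(0) = 1 gives a_0 = 1. Work upward with a_{k+1} = (k - 8) a_k / (k+1)^2:
  a_1 = (0 - 8)(1) / 1^2 = -8/1 = -8
  a_2 = (1 - 8)(-8) / 2^2 = 56/4 = 14
  a_3 = (2 - 8)(14) / 3^2 = -84/9 = -28/3
  a_4 = (3 - 8)(-28/3) / 4^2 = (140/3)/16 = 35/12
  a_5 = (4 - 8)(35/12) / 5^2 = (-35/3)/25 = -7/15
  a_6 = (5 - 8)(-7/15) / 6^2 = (7/5)/36 = 7/180
  a_7 = (6 - 8)(7/180) / 7^2 = (-7/90)/49 = -1/630
  a_8 = (7 - 8)(-1/630) / 8^2 = (1/630)/64 = 1/40320
Hence L_8(x) = x^8/40320 - x^7/630 + 7 x^6/180 - 7 x^5/15 + 35 x^4/12 - 28 x^3/3 + 14 x^2 - 8 x + 1.

L_8(x); series = x^8/40320 - x^7/630 + 7 x^6/180 - 7 x^5/15 + 35 x^4/12 - 28 x^3/3 + 14 x^2 - 8 x + 1


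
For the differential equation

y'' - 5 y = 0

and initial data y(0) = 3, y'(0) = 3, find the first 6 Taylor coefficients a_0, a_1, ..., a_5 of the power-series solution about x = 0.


Ansatz: y(x) = sum_{n>=0} a_n x^n, so y'(x) = sum_{n>=1} n a_n x^(n-1) and y''(x) = sum_{n>=2} n(n-1) a_n x^(n-2).
Substitute into P(x) y'' + Q(x) y' + R(x) y = 0 with P(x) = 1, Q(x) = 0, R(x) = -5, and match powers of x.
Initial conditions: a_0 = 3, a_1 = 3.
Setting the coefficient of each power of x to zero and solving order by order (substituting the coefficients already found):
  x^0: 2 a_2 - 5 a_0 = 0  ->  2 a_2 = 5 a_0 = 15  ->  a_2 = 15/2
  x^1: 6 a_3 - 5 a_1 = 0  ->  6 a_3 = 5 a_1 = 15  ->  a_3 = 5/2
  x^2: 12 a_4 - 5 a_2 = 0  ->  12 a_4 = 5 a_2 = 75/2  ->  a_4 = 25/8
  x^3: 20 a_5 - 5 a_3 = 0  ->  20 a_5 = 5 a_3 = 25/2  ->  a_5 = 5/8
Truncated series: y(x) = 3 + 3 x + (15/2) x^2 + (5/2) x^3 + (25/8) x^4 + (5/8) x^5 + O(x^6).

a_0 = 3; a_1 = 3; a_2 = 15/2; a_3 = 5/2; a_4 = 25/8; a_5 = 5/8


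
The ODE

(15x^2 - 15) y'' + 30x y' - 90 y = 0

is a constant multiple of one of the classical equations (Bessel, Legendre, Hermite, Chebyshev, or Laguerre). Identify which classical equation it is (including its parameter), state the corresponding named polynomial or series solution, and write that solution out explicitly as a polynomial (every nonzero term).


All three coefficients share the factor -15; dividing through by -15 gives  (1 - x^2) y'' - 2x y' + 6 y = 0.
This matches the Legendre equation (1 - x^2) y'' - 2x y' + n(n+1) y = 0 (note the -2x y' term) with n(n+1) = 6, so n = 2; the polynomial solution is P_2(x).
With y = sum_k a_k x^k, matching x^k gives (k+2)(k+1) a_{k+2} = [k(k+1) - n(n+1)] a_k = (k - 2)(k + 3) a_k. The right side vanishes at k = 2, so the series with the parity of 2 terminates at degree 2.
Standard normalization (P_n(1) = 1): leading coefficient (2n)!/(2^n (n!)^2) = 24/(4*4) = 3/2, so a_2 = 3/2. Work downward with a_k = (k+1)(k+2) a_{k+2} / ((k - 2)(k + 3)):
  a_0 = (1)(2)(3/2) / ((0 - 2)(0 + 3)) = 3/(-6) = -1/2
Hence P_2(x) = 3 x^2/2 - 1/2.

P_2(x); series = 3 x^2/2 - 1/2


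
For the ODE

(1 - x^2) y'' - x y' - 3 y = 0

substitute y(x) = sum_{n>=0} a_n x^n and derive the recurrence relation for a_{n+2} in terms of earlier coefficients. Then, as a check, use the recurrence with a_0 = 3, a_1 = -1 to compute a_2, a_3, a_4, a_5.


Substitute y = sum_n a_n x^n.
(1 - 1 x^2) y'' contributes (n+2)(n+1) a_{n+2} - n(n-1) a_n at x^n.
-x y'(x) contributes -n a_n at x^n.
-3 y(x) contributes -3 a_n at x^n.
Matching x^n: (n+2)(n+1) a_{n+2} + (-n(n-1) - n - 3) a_n = 0.
Thus a_{n+2} = (n(n-1) + n + 3) / ((n+1)(n+2)) * a_n.

Check with a_0 = 3, a_1 = -1 (apply the recurrence for n = 0, 1, 2, 3): a_0 = 3, a_1 = -1, a_2 = 9/2, a_3 = -2/3, a_4 = 21/8, a_5 = -2/5.

a_(n+2) = (n(n-1) + n + 3) / ((n+1)(n+2)) * a_n; check: a_0 = 3, a_1 = -1, a_2 = 9/2, a_3 = -2/3, a_4 = 21/8, a_5 = -2/5


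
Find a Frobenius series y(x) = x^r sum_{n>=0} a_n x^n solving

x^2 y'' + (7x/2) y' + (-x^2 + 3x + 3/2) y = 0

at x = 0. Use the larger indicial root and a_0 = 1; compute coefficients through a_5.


Write in Frobenius form y'' + (p(x)/x) y' + (q(x)/x^2) y = 0:
  p(x) = 7/2,  q(x) = -x^2 + 3x + 3/2.
Indicial equation: r(r-1) + (7/2) r + (3/2) = 0 -> roots r_1 = -1, r_2 = -3/2.
Take r = r_1 = -1. Let y(x) = x^r sum_{n>=0} a_n x^n with a_0 = 1.
Substitute y = x^r sum a_n x^n and match x^{r+n}. The recurrence is
  D(n) a_n + 3 a_{n-1} - 1 a_{n-2} = 0,  where D(n) = (r+n)(r+n-1) + (7/2)(r+n) + (3/2).
  a_n = [-3 a_{n-1} + 1 a_{n-2}] / D(n).
Since the indicial polynomial factors as (r - r_1)(r - r_2), D(n) = (r_1 + n - r_1)(r_1 + n - r_2) = n(n + 1/2).
Evaluating step by step (a_0 = 1):
  n = 1: D(1) = 1(1 + 1/2) = 3/2; numerator = -3(1) = -3; a_1 = (-3)/(3/2) = -2
  n = 2: D(2) = 2(2 + 1/2) = 5; numerator = -3(-2) + 1(1) = 7; a_2 = (7)/(5) = 7/5
  n = 3: D(3) = 3(3 + 1/2) = 21/2; numerator = -3(7/5) + 1(-2) = -31/5; a_3 = (-31/5)/(21/2) = -62/105
  n = 4: D(4) = 4(4 + 1/2) = 18; numerator = -3(-62/105) + 1(7/5) = 111/35; a_4 = (111/35)/(18) = 37/210
  n = 5: D(5) = 5(5 + 1/2) = 55/2; numerator = -3(37/210) + 1(-62/105) = -47/42; a_5 = (-47/42)/(55/2) = -47/1155

r = -1; a_0 = 1; a_1 = -2; a_2 = 7/5; a_3 = -62/105; a_4 = 37/210; a_5 = -47/1155


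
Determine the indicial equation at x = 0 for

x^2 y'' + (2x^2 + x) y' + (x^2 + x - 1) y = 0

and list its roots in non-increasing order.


Divide by x^2 to reach normal form y'' + P_1(x) y' + P_2(x) y = 0 with P_1(x) = 2 + 1/x and P_2(x) = 1 + 1/x - 1/x^2.
x = 0 is a singular point because the y'-coefficient 2 + 1/x has a pole at x = 0 and the y-coefficient 1 + 1/x - 1/x^2 has a pole at x = 0.
It is a regular singular point because x P_1(x) = p(x) = 2x + 1 and x^2 P_2(x) = q(x) = x^2 + x - 1 are polynomials, hence analytic at x = 0.
p(0) = 1,  q(0) = -1.
Indicial equation: r(r-1) + p(0) r + q(0) = 0, i.e. r^2 + (p(0) - 1) r + q(0) = 0, i.e. r^2 - 1 = 0.
Discriminant: (0)^2 - 4(-1) = 4, so r = (0 ± 2)/2.
Solving: r_1 = 1, r_2 = -1.

indicial: r^2 - 1 = 0; roots r_1 = 1, r_2 = -1


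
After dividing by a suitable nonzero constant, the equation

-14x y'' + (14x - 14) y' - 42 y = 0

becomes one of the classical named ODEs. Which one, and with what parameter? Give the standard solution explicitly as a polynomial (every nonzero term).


All three coefficients share the factor -14; dividing through by -14 gives  x y'' + (1 - x) y' + 3 y = 0.
This matches the Laguerre equation x y'' + (1 - x) y' + n y = 0 with n = 3; the polynomial solution is L_3(x).
With y = sum_k a_k x^k, matching x^k gives (k+1)k a_{k+1} + (k+1) a_{k+1} - k a_k + n a_k = 0, i.e. (k+1)^2 a_{k+1} = (k - n) a_k = (k - 3) a_k. The right side vanishes at k = 3, so the series terminates at degree 3.
Standard normalization L_n(0) = 1 gives a_0 = 1. Work upward with a_{k+1} = (k - 3) a_k / (k+1)^2:
  a_1 = (0 - 3)(1) / 1^2 = -3/1 = -3
  a_2 = (1 - 3)(-3) / 2^2 = 6/4 = 3/2
  a_3 = (2 - 3)(3/2) / 3^2 = (-3/2)/9 = -1/6
Hence L_3(x) = -x^3/6 + 3 x^2/2 - 3 x + 1.

L_3(x); series = -x^3/6 + 3 x^2/2 - 3 x + 1


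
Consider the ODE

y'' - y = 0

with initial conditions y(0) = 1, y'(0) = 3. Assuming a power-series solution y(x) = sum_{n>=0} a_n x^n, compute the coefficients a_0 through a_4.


Ansatz: y(x) = sum_{n>=0} a_n x^n, so y'(x) = sum_{n>=1} n a_n x^(n-1) and y''(x) = sum_{n>=2} n(n-1) a_n x^(n-2).
Substitute into P(x) y'' + Q(x) y' + R(x) y = 0 with P(x) = 1, Q(x) = 0, R(x) = -1, and match powers of x.
Initial conditions: a_0 = 1, a_1 = 3.
Setting the coefficient of each power of x to zero and solving order by order (substituting the coefficients already found):
  x^0: 2 a_2 - a_0 = 0  ->  2 a_2 = a_0 = 1  ->  a_2 = 1/2
  x^1: 6 a_3 - a_1 = 0  ->  6 a_3 = a_1 = 3  ->  a_3 = 1/2
  x^2: 12 a_4 - a_2 = 0  ->  12 a_4 = a_2 = 1/2  ->  a_4 = 1/24
Truncated series: y(x) = 1 + 3 x + (1/2) x^2 + (1/2) x^3 + (1/24) x^4 + O(x^5).

a_0 = 1; a_1 = 3; a_2 = 1/2; a_3 = 1/2; a_4 = 1/24


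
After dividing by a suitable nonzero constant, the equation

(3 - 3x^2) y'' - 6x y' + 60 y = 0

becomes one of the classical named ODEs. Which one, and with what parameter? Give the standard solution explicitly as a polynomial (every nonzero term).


All three coefficients share the factor 3; dividing through by 3 gives  (1 - x^2) y'' - 2x y' + 20 y = 0.
This matches the Legendre equation (1 - x^2) y'' - 2x y' + n(n+1) y = 0 (note the -2x y' term) with n(n+1) = 20, so n = 4; the polynomial solution is P_4(x).
With y = sum_k a_k x^k, matching x^k gives (k+2)(k+1) a_{k+2} = [k(k+1) - n(n+1)] a_k = (k - 4)(k + 5) a_k. The right side vanishes at k = 4, so the series with the parity of 4 terminates at degree 4.
Standard normalization (P_n(1) = 1): leading coefficient (2n)!/(2^n (n!)^2) = 40320/(16*576) = 35/8, so a_4 = 35/8. Work downward with a_k = (k+1)(k+2) a_{k+2} / ((k - 4)(k + 5)):
  a_2 = (3)(4)(35/8) / ((2 - 4)(2 + 5)) = (105/2)/(-14) = -15/4
  a_0 = (1)(2)(-15/4) / ((0 - 4)(0 + 5)) = (-15/2)/(-20) = 3/8
Hence P_4(x) = 35 x^4/8 - 15 x^2/4 + 3/8.

P_4(x); series = 35 x^4/8 - 15 x^2/4 + 3/8


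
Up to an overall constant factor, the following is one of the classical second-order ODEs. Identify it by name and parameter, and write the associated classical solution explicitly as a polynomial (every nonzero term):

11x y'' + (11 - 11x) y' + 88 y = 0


All three coefficients share the factor 11; dividing through by 11 gives  x y'' + (1 - x) y' + 8 y = 0.
This matches the Laguerre equation x y'' + (1 - x) y' + n y = 0 with n = 8; the polynomial solution is L_8(x).
With y = sum_k a_k x^k, matching x^k gives (k+1)k a_{k+1} + (k+1) a_{k+1} - k a_k + n a_k = 0, i.e. (k+1)^2 a_{k+1} = (k - n) a_k = (k - 8) a_k. The right side vanishes at k = 8, so the series terminates at degree 8.
Standard normalization L_n(0) = 1 gives a_0 = 1. Work upward with a_{k+1} = (k - 8) a_k / (k+1)^2:
  a_1 = (0 - 8)(1) / 1^2 = -8/1 = -8
  a_2 = (1 - 8)(-8) / 2^2 = 56/4 = 14
  a_3 = (2 - 8)(14) / 3^2 = -84/9 = -28/3
  a_4 = (3 - 8)(-28/3) / 4^2 = (140/3)/16 = 35/12
  a_5 = (4 - 8)(35/12) / 5^2 = (-35/3)/25 = -7/15
  a_6 = (5 - 8)(-7/15) / 6^2 = (7/5)/36 = 7/180
  a_7 = (6 - 8)(7/180) / 7^2 = (-7/90)/49 = -1/630
  a_8 = (7 - 8)(-1/630) / 8^2 = (1/630)/64 = 1/40320
Hence L_8(x) = x^8/40320 - x^7/630 + 7 x^6/180 - 7 x^5/15 + 35 x^4/12 - 28 x^3/3 + 14 x^2 - 8 x + 1.

L_8(x); series = x^8/40320 - x^7/630 + 7 x^6/180 - 7 x^5/15 + 35 x^4/12 - 28 x^3/3 + 14 x^2 - 8 x + 1


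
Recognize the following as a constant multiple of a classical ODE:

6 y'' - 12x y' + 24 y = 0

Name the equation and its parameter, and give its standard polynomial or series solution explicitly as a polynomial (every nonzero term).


All three coefficients share the factor 6; dividing through by 6 gives  y'' - 2x y' + 4 y = 0.
This matches the Hermite equation y'' - 2x y' + 2n y = 0 with 2n = 4, so n = 2; the polynomial solution is H_2(x).
With y = sum_k a_k x^k, matching x^k gives (k+2)(k+1) a_{k+2} = 2(k - n) a_k = 2(k - 2) a_k. The right side vanishes at k = 2, so the series with the parity of 2 terminates at degree 2.
Standard normalization: leading coefficient of H_n is 2^n, so a_2 = 2^2 = 4. Work downward with a_k = (k+1)(k+2) a_{k+2} / (2(k - n)):
  a_0 = (1)(2)(4) / (2(0 - 2)) = 8/(-4) = -2
Hence H_2(x) = 4 x^2 - 2.

H_2(x); series = 4 x^2 - 2
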